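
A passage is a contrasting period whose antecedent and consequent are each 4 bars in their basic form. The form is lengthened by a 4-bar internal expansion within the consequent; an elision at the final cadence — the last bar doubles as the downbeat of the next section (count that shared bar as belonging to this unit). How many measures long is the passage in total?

Basic contrasting period: 4 + 4 = 8 bars.
8 (basic form) + 4 (internal expansion) = 12.
The elision shares a bar with the next section but does not change this unit's count.

12 measures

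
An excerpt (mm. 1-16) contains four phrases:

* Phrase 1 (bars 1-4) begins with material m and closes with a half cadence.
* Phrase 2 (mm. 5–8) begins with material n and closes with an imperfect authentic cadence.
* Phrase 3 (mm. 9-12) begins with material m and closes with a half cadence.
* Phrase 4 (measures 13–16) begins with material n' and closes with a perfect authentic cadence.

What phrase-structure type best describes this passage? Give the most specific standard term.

parallel double period

Four phrases in two halves: the first half (bars 1–8) ends with an imperfect authentic cadence, the second (mm. 9–16) with a perfect authentic cadence — a large antecedent–consequent pair, i.e. a double period.
Phrase 3 begins with the same material as phrase 1, making it parallel.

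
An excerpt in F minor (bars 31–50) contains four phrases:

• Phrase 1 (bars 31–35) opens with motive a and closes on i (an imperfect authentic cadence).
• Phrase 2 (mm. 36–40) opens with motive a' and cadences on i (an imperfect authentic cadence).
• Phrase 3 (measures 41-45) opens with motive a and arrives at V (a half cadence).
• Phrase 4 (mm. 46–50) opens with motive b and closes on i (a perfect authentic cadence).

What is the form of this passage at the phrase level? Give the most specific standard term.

Four phrases in two halves: the first half (mm. 31–40) ends with an imperfect authentic cadence, the second (measures 41–50) with a perfect authentic cadence — a large antecedent–consequent pair, i.e. a double period.
Phrase 3 begins with the same material as phrase 1, making it parallel.

parallel double period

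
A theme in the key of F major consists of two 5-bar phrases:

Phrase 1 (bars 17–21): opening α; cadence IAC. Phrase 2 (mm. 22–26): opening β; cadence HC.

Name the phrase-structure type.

The second phrase closes with a half cadence, which is not stronger than the first phrase's imperfect authentic cadence; without a weak→strong cadential pair there is no antecedent–consequent relationship, so this is a phrase group rather than a period.

phrase group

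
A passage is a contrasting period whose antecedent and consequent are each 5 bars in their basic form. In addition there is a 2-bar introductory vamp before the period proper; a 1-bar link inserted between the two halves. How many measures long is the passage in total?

Basic contrasting period: 5 + 5 = 10 bars.
10 (basic form) + 2 (introduction) + 1 (link) = 13.

13 measures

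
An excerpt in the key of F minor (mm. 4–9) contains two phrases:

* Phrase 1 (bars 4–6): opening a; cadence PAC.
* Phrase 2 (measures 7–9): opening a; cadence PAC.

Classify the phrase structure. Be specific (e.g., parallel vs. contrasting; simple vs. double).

Both phrases have the same opening (a) and the same cadence (perfect authentic cadence): the second is a restatement, not a consequent, so this is a repeated phrase rather than a period.

repeated phrase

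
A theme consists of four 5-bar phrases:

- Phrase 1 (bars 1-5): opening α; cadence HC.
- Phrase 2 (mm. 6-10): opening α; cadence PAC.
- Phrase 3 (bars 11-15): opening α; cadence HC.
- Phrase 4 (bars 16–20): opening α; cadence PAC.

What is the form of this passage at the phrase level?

repeated period

The cadence pattern HC–PAC–HC–PAC is weak–strong twice, and phrases 3–4 restate phrases 1–2: a period heard twice, not a double period (which would end weakly at phrase 2).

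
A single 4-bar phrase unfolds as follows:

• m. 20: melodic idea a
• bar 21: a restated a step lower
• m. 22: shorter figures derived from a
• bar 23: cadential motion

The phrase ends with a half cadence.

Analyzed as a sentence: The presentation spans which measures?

The presentation of a sentence is the basic idea (m. 20) plus its repetition (measure 21); the presentation is therefore mm. 20–21.

measures 20–21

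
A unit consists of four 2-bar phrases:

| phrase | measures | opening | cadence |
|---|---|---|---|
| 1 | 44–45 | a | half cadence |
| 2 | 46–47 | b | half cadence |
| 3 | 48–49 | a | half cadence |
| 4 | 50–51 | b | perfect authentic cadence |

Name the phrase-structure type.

parallel double period

Four phrases in two halves: the first half (mm. 44-47) ends with a half cadence, the second (mm. 48–51) with a perfect authentic cadence — a large antecedent–consequent pair, i.e. a double period.
Phrase 3 begins with the same material as phrase 1, making it parallel.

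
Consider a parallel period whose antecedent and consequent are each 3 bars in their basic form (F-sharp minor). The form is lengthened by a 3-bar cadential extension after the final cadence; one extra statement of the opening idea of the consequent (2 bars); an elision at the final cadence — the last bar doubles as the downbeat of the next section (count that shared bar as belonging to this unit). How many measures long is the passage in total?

Basic parallel period: 3 + 3 = 6 bars.
6 (basic form) + 3 (cadential extension) + 2 (extra statement) = 11.
The elision shares a bar with the next section but does not change this unit's count.

11 measures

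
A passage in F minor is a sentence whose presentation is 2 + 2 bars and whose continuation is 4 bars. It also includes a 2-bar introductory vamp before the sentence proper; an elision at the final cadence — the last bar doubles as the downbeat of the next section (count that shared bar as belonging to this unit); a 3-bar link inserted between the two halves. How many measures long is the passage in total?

Basic sentence: 2 + 2 + 4 = 8 bars.
8 (basic form) + 2 (introduction) + 3 (link) = 13.
The elision shares a bar with the next section but does not change this unit's count.

13 measures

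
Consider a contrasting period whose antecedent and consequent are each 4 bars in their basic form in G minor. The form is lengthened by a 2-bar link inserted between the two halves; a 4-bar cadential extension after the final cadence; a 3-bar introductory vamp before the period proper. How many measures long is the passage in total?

17 measures

Basic contrasting period: 4 + 4 = 8 bars.
8 (basic form) + 2 (link) + 4 (cadential extension) + 3 (introduction) = 17.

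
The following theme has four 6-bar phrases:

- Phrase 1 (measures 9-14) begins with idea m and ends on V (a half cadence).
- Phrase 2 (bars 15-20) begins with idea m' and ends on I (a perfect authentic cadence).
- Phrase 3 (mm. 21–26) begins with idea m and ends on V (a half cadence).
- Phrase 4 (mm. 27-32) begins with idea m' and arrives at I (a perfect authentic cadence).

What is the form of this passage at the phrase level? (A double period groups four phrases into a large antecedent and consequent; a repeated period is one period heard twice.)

repeated period

The cadence pattern HC–PAC–HC–PAC is weak–strong twice, and phrases 3–4 restate phrases 1–2: a period heard twice, not a double period (which would end weakly at phrase 2).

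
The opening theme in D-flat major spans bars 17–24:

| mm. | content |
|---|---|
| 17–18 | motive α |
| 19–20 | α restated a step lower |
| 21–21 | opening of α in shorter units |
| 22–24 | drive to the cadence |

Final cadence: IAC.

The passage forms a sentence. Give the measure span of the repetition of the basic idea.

measures 19–20

The presentation of a sentence is the basic idea (bars 17–18) plus its repetition (mm. 19-20); the repetition of the basic idea is therefore bars 19–20.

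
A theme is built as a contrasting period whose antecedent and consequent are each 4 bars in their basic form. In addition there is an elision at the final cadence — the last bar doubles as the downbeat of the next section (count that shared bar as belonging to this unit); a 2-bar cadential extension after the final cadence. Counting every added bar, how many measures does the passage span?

10 measures

Basic contrasting period: 4 + 4 = 8 bars.
8 (basic form) + 2 (cadential extension) = 10.
The elision shares a bar with the next section but does not change this unit's count.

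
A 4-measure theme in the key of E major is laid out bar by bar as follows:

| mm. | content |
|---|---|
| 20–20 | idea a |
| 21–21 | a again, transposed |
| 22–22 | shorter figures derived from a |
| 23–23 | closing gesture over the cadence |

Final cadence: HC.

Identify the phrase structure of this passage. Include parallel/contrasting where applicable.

sentence

Basic idea (m. 20) + its repetition (measure 21) form the presentation; fragmentation and cadence (bars 22-23) form the continuation — the 4-bar whole is a sentence.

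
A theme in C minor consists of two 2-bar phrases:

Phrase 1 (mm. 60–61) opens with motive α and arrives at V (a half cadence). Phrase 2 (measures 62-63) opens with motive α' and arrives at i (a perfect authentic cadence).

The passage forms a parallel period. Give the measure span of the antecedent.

measures 60–61

The phrase ending with the weaker cadence (half cadence) is the antecedent; the one ending more conclusively (perfect authentic cadence) is the consequent. The antecedent is measures 60–61.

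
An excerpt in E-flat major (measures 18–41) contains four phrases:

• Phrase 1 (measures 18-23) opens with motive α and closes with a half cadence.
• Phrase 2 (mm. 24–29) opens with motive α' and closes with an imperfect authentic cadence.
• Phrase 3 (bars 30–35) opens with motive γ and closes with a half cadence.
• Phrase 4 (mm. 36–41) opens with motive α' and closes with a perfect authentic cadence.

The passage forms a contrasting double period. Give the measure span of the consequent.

In a double period the four phrases pair into a large antecedent (phrases 1–2, ending imperfect authentic cadence) and a large consequent (phrases 3–4, ending perfect authentic cadence). The consequent spans mm. 30–41.

measures 30–41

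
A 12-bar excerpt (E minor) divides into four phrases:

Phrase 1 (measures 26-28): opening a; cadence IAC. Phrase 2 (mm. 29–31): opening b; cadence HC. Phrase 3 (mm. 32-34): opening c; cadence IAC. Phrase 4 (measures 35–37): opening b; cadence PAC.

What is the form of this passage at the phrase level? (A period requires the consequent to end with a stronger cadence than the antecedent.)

contrasting double period

Four phrases in two halves: the first half (mm. 26–31) ends with a half cadence, the second (mm. 32-37) with a perfect authentic cadence — a large antecedent–consequent pair, i.e. a double period.
Phrase 3 begins with different material from phrase 1, making it contrasting.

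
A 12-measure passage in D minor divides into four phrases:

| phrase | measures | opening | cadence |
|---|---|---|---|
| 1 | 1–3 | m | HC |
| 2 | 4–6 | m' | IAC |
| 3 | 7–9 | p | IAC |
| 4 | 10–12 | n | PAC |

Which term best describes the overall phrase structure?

contrasting double period

Four phrases in two halves: the first half (mm. 1–6) ends with an imperfect authentic cadence, the second (measures 7-12) with a perfect authentic cadence — a large antecedent–consequent pair, i.e. a double period.
Phrase 3 begins with different material from phrase 1, making it contrasting.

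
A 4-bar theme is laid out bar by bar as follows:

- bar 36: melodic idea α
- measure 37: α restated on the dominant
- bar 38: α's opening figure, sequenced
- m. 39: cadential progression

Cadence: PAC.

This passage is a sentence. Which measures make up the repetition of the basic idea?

The presentation of a sentence is the basic idea (measure 36) plus its repetition (bar 37); the repetition of the basic idea is therefore m. 37.

measures 37–37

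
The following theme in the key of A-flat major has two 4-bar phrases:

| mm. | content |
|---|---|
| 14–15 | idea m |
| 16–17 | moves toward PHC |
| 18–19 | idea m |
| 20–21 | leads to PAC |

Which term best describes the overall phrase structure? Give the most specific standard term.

parallel period

Phrase 1 ends with a Phrygian half cadence (weaker) and phrase 2 with a perfect authentic cadence (stronger): antecedent + consequent = a period.
The two phrases open with the same material (m / m), so the period is parallel.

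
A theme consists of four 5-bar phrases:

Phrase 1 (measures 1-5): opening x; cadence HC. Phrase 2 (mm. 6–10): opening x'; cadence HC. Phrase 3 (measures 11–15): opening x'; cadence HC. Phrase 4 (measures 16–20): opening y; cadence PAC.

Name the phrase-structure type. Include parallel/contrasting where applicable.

parallel double period

Four phrases in two halves: the first half (measures 1-10) ends with a half cadence, the second (measures 11–20) with a perfect authentic cadence — a large antecedent–consequent pair, i.e. a double period.
Phrase 3 begins with the same material as phrase 1, making it parallel.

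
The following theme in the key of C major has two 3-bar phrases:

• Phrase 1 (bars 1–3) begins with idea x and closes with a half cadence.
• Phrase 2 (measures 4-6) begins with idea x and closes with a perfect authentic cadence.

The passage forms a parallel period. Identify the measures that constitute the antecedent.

The antecedent is the phrase ending with the weaker cadence (half cadence, phrase 1) and the consequent the one ending more conclusively (perfect authentic cadence, phrase 2); the antecedent is measures 1-3.

measures 1–3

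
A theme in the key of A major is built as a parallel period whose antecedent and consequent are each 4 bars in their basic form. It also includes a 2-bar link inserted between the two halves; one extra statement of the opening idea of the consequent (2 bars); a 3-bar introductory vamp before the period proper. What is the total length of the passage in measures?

Basic parallel period: 4 + 4 = 8 bars.
8 (basic form) + 2 (link) + 2 (extra statement) + 3 (introduction) = 15.

15 measures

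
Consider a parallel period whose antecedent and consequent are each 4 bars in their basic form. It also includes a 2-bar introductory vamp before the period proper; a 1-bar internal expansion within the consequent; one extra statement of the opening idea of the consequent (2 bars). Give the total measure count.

Basic parallel period: 4 + 4 = 8 bars.
8 (basic form) + 2 (introduction) + 1 (internal expansion) + 2 (extra statement) = 13.

13 measures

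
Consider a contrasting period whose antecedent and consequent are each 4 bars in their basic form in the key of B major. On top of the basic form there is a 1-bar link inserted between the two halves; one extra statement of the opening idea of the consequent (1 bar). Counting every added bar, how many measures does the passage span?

10 measures

Basic contrasting period: 4 + 4 = 8 bars.
8 (basic form) + 1 (link) + 1 (extra statement) = 10.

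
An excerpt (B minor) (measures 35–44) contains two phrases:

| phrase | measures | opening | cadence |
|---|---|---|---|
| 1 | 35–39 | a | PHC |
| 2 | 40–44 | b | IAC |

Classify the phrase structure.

Phrase 1 ends with a Phrygian half cadence (weaker) and phrase 2 with an imperfect authentic cadence (stronger): antecedent + consequent = a period.
The two phrases open with different material (a / b), so the period is contrasting.

contrasting period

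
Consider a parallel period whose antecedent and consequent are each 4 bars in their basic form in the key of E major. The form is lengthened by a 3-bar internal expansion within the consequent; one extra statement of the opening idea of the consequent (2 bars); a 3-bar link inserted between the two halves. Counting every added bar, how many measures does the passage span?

16 measures

Basic parallel period: 4 + 4 = 8 bars.
8 (basic form) + 3 (internal expansion) + 2 (extra statement) + 3 (link) = 16.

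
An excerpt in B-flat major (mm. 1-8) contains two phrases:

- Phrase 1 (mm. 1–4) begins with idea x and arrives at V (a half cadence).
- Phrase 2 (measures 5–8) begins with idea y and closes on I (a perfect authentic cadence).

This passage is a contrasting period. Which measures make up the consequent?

The antecedent is the phrase ending with the weaker cadence (half cadence, phrase 1) and the consequent the one ending more conclusively (perfect authentic cadence, phrase 2); the consequent is mm. 5–8.

measures 5–8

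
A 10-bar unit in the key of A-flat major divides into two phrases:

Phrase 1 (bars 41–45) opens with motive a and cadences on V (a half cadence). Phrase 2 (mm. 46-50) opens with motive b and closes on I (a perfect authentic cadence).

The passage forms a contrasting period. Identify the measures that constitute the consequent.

The antecedent is the phrase ending with the weaker cadence (half cadence, phrase 1) and the consequent the one ending more conclusively (perfect authentic cadence, phrase 2); the consequent is mm. 46–50.

measures 46–50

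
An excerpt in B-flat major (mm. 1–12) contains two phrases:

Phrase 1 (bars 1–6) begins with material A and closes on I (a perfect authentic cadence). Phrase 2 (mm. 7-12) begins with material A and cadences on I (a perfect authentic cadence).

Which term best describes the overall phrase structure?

repeated phrase

Both phrases have the same opening (A) and the same cadence (perfect authentic cadence): the second is a restatement, not a consequent, so this is a repeated phrase rather than a period.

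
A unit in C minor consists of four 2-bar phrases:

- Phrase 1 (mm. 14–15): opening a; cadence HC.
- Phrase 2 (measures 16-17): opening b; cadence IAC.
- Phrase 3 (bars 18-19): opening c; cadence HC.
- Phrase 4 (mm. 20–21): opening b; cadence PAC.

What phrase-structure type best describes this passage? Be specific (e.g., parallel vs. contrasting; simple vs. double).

Four phrases in two halves: the first half (bars 14–17) ends with an imperfect authentic cadence, the second (mm. 18-21) with a perfect authentic cadence — a large antecedent–consequent pair, i.e. a double period.
Phrase 3 begins with different material from phrase 1, making it contrasting.

contrasting double period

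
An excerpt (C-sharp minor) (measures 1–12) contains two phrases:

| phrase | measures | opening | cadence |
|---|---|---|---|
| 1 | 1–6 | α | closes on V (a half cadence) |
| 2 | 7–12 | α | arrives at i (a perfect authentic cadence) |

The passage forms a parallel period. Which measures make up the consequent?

measures 7–12

The phrase ending with the weaker cadence (half cadence) is the antecedent; the one ending more conclusively (perfect authentic cadence) is the consequent. The consequent is measures 7–12.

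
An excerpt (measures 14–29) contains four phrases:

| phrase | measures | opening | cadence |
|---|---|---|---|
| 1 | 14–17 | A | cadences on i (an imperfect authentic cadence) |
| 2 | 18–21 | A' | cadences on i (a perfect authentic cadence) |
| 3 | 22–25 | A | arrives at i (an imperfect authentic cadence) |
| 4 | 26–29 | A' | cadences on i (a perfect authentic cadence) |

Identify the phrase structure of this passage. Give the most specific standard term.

The cadence pattern IAC–PAC–IAC–PAC is weak–strong twice, and phrases 3–4 restate phrases 1–2: a period heard twice, not a double period (which would end weakly at phrase 2).

repeated period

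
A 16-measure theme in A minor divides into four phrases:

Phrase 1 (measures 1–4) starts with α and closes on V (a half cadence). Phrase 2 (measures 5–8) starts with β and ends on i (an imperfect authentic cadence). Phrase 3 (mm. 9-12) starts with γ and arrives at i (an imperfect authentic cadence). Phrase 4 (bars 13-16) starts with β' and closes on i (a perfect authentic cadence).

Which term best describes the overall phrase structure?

contrasting double period

Four phrases in two halves: the first half (mm. 1–8) ends with an imperfect authentic cadence, the second (mm. 9–16) with a perfect authentic cadence — a large antecedent–consequent pair, i.e. a double period.
Phrase 3 begins with different material from phrase 1, making it contrasting.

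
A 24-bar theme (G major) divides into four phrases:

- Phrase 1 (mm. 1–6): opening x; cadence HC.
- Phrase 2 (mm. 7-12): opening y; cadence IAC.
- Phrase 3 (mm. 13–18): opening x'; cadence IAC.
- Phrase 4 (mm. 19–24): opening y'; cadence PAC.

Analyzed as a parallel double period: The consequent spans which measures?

measures 13–24

In a double period the four phrases pair into a large antecedent (phrases 1–2, ending imperfect authentic cadence) and a large consequent (phrases 3–4, ending perfect authentic cadence). The consequent spans measures 13–24.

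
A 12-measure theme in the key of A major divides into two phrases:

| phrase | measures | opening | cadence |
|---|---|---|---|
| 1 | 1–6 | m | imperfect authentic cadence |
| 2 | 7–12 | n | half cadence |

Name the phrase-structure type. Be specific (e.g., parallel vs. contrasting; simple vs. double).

phrase group

The second phrase closes with a half cadence, which is not stronger than the first phrase's imperfect authentic cadence; without a weak→strong cadential pair there is no antecedent–consequent relationship, so this is a phrase group rather than a period.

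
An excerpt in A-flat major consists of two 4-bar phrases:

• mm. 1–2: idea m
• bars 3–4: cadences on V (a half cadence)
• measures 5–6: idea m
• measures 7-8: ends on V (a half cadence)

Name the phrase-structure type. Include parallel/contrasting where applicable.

Both phrases have the same opening (m) and the same cadence (half cadence): the second is a restatement, not a consequent, so this is a repeated phrase rather than a period.

repeated phrase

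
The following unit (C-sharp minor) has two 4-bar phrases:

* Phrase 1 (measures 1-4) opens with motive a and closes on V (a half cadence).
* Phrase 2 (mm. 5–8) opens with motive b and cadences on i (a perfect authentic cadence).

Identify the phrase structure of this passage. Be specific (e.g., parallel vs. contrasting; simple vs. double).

Phrase 1 ends with a half cadence (weaker) and phrase 2 with a perfect authentic cadence (stronger): antecedent + consequent = a period.
The two phrases open with different material (a / b), so the period is contrasting.

contrasting period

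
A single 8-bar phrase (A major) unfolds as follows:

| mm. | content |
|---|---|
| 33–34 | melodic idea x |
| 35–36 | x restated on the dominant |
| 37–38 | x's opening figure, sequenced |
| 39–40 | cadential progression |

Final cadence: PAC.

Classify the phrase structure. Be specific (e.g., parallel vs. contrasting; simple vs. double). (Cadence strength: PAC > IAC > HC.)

Basic idea (mm. 33–34) + its repetition (measures 35–36) form the presentation; fragmentation and cadence (measures 37–40) form the continuation — the 8-bar whole is a sentence.

sentence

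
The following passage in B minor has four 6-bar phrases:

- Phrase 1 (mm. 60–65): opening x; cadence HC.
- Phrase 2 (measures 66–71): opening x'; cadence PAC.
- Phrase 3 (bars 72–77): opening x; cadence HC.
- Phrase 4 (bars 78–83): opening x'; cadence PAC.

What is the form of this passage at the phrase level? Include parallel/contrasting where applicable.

repeated period

The cadence pattern HC–PAC–HC–PAC is weak–strong twice, and phrases 3–4 restate phrases 1–2: a period heard twice, not a double period (which would end weakly at phrase 2).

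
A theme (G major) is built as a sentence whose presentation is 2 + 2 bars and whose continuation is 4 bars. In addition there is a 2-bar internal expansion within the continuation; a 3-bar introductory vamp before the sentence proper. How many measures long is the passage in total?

13 measures

Basic sentence: 2 + 2 + 4 = 8 bars.
8 (basic form) + 2 (internal expansion) + 3 (introduction) = 13.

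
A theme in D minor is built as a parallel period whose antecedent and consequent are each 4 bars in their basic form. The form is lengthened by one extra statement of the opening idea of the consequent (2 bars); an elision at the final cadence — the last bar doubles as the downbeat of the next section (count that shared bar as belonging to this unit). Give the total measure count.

10 measures

Basic parallel period: 4 + 4 = 8 bars.
8 (basic form) + 2 (extra statement) = 10.
The elision shares a bar with the next section but does not change this unit's count.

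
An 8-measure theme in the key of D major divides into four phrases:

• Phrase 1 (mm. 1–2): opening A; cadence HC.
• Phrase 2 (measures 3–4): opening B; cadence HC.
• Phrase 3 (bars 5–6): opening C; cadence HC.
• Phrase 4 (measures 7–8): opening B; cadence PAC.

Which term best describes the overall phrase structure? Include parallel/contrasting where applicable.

Four phrases in two halves: the first half (mm. 1–4) ends with a half cadence, the second (mm. 5–8) with a perfect authentic cadence — a large antecedent–consequent pair, i.e. a double period.
Phrase 3 begins with different material from phrase 1, making it contrasting.

contrasting double period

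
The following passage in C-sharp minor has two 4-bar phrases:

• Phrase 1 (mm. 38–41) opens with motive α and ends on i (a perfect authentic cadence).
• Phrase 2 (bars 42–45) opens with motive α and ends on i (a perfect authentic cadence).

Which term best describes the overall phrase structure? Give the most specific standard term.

Both phrases have the same opening (α) and the same cadence (perfect authentic cadence): the second is a restatement, not a consequent, so this is a repeated phrase rather than a period.

repeated phrase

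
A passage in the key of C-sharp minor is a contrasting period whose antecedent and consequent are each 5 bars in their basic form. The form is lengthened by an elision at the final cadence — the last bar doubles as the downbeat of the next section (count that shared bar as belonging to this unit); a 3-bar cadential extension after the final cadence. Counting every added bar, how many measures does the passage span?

Basic contrasting period: 5 + 5 = 10 bars.
10 (basic form) + 3 (cadential extension) = 13.
The elision shares a bar with the next section but does not change this unit's count.

13 measures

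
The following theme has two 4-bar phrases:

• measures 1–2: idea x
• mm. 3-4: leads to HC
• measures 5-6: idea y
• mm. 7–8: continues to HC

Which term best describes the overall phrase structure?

phrase group

The second phrase closes with a half cadence, which is not stronger than the first phrase's half cadence; without a weak→strong cadential pair there is no antecedent–consequent relationship, so this is a phrase group rather than a period.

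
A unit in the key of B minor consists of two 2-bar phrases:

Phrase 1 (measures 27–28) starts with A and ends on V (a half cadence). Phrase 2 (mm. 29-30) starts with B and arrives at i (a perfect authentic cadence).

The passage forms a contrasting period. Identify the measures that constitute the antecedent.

The antecedent is the phrase ending with the weaker cadence (half cadence, phrase 1) and the consequent the one ending more conclusively (perfect authentic cadence, phrase 2); the antecedent is mm. 27–28.

measures 27–28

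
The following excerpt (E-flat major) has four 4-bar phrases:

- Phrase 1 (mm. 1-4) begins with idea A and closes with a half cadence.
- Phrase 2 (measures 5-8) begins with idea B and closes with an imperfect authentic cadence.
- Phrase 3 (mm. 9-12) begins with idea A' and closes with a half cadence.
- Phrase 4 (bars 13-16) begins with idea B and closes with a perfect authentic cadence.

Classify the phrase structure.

parallel double period

Four phrases in two halves: the first half (measures 1–8) ends with an imperfect authentic cadence, the second (bars 9–16) with a perfect authentic cadence — a large antecedent–consequent pair, i.e. a double period.
Phrase 3 begins with the same material as phrase 1, making it parallel.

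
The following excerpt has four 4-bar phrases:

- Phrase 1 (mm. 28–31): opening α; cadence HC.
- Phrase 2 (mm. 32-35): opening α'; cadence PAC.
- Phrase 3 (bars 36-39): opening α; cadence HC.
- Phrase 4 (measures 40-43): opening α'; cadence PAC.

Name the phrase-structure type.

repeated period

The cadence pattern HC–PAC–HC–PAC is weak–strong twice, and phrases 3–4 restate phrases 1–2: a period heard twice, not a double period (which would end weakly at phrase 2).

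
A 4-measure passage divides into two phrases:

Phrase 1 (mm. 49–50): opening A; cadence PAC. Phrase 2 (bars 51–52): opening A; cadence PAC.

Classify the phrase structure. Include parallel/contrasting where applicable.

repeated phrase

Both phrases have the same opening (A) and the same cadence (perfect authentic cadence): the second is a restatement, not a consequent, so this is a repeated phrase rather than a period.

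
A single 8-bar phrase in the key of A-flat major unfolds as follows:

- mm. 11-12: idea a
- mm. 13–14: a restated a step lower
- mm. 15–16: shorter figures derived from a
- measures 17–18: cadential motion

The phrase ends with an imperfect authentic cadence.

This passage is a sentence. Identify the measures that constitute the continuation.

After the presentation (bars 11–14), the continuation covers the fragmentation through the cadence: mm. 15–18.

measures 15–18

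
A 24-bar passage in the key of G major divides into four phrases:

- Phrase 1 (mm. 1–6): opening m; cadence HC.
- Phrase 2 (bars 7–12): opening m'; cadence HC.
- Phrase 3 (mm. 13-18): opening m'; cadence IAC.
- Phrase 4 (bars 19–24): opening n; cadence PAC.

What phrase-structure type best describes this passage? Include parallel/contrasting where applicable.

Four phrases in two halves: the first half (mm. 1-12) ends with a half cadence, the second (mm. 13–24) with a perfect authentic cadence — a large antecedent–consequent pair, i.e. a double period.
Phrase 3 begins with the same material as phrase 1, making it parallel.

parallel double period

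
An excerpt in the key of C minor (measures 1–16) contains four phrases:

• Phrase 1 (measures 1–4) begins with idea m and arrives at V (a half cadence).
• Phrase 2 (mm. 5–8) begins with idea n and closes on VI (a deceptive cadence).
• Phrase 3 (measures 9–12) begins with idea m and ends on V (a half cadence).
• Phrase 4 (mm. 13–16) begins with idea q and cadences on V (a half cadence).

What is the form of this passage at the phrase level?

Phrase 4 ends with a half cadence, no stronger than phrase 2's deceptive cadence, so the four phrases do not form a double period; nor do phrases 3–4 duplicate 1–2, so it is not a repeated period. With no phrase reaching a conclusive cadence, the passage is a phrase group.

phrase group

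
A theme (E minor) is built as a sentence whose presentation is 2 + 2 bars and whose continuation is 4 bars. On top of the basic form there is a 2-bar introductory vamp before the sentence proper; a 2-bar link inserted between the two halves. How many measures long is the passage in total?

12 measures

Basic sentence: 2 + 2 + 4 = 8 bars.
8 (basic form) + 2 (introduction) + 2 (link) = 12.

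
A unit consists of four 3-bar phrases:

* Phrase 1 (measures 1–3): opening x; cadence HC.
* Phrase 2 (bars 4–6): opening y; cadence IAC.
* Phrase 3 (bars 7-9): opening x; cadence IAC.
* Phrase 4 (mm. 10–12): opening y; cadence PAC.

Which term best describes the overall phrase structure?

Four phrases in two halves: the first half (mm. 1-6) ends with an imperfect authentic cadence, the second (bars 7–12) with a perfect authentic cadence — a large antecedent–consequent pair, i.e. a double period.
Phrase 3 begins with the same material as phrase 1, making it parallel.

parallel double period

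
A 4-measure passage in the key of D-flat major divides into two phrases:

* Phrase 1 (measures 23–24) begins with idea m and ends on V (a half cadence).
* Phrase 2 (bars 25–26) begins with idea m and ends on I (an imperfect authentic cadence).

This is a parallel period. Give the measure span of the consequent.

measures 25–26

The phrase ending with the weaker cadence (half cadence) is the antecedent; the one ending more conclusively (imperfect authentic cadence) is the consequent. The consequent is measures 25–26.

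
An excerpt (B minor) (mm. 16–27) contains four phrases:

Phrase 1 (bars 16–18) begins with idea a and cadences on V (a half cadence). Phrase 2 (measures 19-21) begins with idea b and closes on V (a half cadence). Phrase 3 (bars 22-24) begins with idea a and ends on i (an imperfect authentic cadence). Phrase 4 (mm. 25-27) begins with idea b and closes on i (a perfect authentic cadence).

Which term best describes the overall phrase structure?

Four phrases in two halves: the first half (mm. 16–21) ends with a half cadence, the second (mm. 22–27) with a perfect authentic cadence — a large antecedent–consequent pair, i.e. a double period.
Phrase 3 begins with the same material as phrase 1, making it parallel.

parallel double period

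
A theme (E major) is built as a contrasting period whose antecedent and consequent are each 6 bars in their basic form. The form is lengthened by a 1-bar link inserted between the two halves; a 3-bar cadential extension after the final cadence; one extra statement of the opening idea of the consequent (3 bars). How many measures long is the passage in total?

19 measures

Basic contrasting period: 6 + 6 = 12 bars.
12 (basic form) + 1 (link) + 3 (cadential extension) + 3 (extra statement) = 19.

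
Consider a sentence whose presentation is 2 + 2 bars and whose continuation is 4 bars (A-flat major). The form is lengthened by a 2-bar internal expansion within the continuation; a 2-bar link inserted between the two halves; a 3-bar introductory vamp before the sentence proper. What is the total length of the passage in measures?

15 measures

Basic sentence: 2 + 2 + 4 = 8 bars.
8 (basic form) + 2 (internal expansion) + 2 (link) + 3 (introduction) = 15.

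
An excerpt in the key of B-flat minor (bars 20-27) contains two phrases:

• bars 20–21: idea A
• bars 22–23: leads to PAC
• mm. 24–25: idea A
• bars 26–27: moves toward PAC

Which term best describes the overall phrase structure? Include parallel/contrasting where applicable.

repeated phrase

Both phrases have the same opening (A) and the same cadence (perfect authentic cadence): the second is a restatement, not a consequent, so this is a repeated phrase rather than a period.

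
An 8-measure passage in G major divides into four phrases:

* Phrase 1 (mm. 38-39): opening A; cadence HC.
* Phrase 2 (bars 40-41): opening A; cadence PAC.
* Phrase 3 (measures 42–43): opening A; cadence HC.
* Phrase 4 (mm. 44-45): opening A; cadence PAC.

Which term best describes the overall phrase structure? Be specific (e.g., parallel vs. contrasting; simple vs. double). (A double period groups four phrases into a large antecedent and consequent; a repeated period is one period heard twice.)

The cadence pattern HC–PAC–HC–PAC is weak–strong twice, and phrases 3–4 restate phrases 1–2: a period heard twice, not a double period (which would end weakly at phrase 2).

repeated period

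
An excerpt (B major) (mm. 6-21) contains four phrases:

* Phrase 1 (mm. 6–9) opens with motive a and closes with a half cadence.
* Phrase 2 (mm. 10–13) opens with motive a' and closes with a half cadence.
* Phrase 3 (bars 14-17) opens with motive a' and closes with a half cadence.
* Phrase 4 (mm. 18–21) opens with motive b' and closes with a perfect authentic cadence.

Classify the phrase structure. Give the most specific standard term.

Four phrases in two halves: the first half (mm. 6-13) ends with a half cadence, the second (measures 14–21) with a perfect authentic cadence — a large antecedent–consequent pair, i.e. a double period.
Phrase 3 begins with the same material as phrase 1, making it parallel.

parallel double period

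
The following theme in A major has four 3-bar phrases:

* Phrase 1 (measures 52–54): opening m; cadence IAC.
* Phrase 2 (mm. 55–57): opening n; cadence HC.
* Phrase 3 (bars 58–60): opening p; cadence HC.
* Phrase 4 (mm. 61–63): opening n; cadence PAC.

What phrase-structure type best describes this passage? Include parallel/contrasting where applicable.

contrasting double period

Four phrases in two halves: the first half (mm. 52–57) ends with a half cadence, the second (mm. 58–63) with a perfect authentic cadence — a large antecedent–consequent pair, i.e. a double period.
Phrase 3 begins with different material from phrase 1, making it contrasting.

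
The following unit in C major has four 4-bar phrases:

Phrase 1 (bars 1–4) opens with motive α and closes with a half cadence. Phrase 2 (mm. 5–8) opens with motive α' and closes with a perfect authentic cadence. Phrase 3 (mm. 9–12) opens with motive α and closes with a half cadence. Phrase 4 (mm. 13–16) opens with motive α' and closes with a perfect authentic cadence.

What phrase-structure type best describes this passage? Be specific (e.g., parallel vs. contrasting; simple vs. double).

The cadence pattern HC–PAC–HC–PAC is weak–strong twice, and phrases 3–4 restate phrases 1–2: a period heard twice, not a double period (which would end weakly at phrase 2).

repeated period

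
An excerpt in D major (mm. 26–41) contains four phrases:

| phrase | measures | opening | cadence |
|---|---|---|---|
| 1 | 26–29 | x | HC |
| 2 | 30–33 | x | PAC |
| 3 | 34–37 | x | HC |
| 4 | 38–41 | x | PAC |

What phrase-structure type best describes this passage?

The cadence pattern HC–PAC–HC–PAC is weak–strong twice, and phrases 3–4 restate phrases 1–2: a period heard twice, not a double period (which would end weakly at phrase 2).

repeated period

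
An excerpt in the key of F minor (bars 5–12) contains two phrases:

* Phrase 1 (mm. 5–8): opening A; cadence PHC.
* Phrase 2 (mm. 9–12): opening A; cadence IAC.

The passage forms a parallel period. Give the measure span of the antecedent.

measures 5–8

The antecedent is the phrase ending with the weaker cadence (Phrygian half cadence, phrase 1) and the consequent the one ending more conclusively (imperfect authentic cadence, phrase 2); the antecedent is mm. 5–8.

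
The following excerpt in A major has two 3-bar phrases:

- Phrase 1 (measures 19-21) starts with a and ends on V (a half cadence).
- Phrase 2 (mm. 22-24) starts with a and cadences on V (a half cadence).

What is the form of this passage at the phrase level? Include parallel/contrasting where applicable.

repeated phrase

Both phrases have the same opening (a) and the same cadence (half cadence): the second is a restatement, not a consequent, so this is a repeated phrase rather than a period.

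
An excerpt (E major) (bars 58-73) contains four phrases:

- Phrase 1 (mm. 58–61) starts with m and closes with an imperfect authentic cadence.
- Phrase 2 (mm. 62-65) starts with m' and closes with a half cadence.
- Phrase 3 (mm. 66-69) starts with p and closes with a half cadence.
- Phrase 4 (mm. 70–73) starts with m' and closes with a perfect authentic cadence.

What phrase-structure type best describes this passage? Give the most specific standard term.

contrasting double period

Four phrases in two halves: the first half (bars 58–65) ends with a half cadence, the second (mm. 66–73) with a perfect authentic cadence — a large antecedent–consequent pair, i.e. a double period.
Phrase 3 begins with different material from phrase 1, making it contrasting.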